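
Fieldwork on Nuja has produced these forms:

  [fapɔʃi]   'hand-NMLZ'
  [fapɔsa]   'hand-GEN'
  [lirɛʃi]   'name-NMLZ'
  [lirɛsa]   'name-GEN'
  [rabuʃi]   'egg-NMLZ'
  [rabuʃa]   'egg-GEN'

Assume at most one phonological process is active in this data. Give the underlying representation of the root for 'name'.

The stem for 'name' ends in [ʃ] in [lirɛʃi] but [s] in [lirɛsa].
Compare 'egg', with invariant [ʃ] in [rabuʃi] and [rabuʃa]: an analysis with underlying /ʃ/ and a rule producing [s] before the GEN suffix would wrongly predict alternation here too.
The underlying segment must be /s/; /s/ becomes palato-alveolar [ʃ] before a front vowel, yielding [ʃ] there.

/lirɛs/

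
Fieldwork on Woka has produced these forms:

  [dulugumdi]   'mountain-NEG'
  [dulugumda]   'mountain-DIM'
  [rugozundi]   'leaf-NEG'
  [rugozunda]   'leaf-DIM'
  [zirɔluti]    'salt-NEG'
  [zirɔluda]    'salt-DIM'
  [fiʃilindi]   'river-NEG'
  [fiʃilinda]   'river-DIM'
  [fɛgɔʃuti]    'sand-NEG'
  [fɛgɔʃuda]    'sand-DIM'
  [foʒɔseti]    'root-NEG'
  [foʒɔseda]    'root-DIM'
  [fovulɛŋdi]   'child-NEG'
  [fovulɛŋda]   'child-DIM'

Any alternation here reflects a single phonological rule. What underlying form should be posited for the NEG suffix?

/-ti/

The NEG morpheme has two allomorphs, [-di] and [-ti].
By contrast the DIM suffix keeps its initial [d] throughout — that segment must be underlying.
So the underlying form is /-ti/, and voiceless stops become voiced after a nasal.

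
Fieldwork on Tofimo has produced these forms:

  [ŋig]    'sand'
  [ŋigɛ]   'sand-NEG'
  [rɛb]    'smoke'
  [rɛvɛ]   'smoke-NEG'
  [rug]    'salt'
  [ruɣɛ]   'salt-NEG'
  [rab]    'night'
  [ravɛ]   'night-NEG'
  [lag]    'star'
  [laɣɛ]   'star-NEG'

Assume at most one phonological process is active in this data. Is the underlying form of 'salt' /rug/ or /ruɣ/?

The stem for 'salt' ends in [g] in [rug] but [ɣ] in [ruɣɛ].
But 'sand' keeps [g] in both environments ([ŋig], [ŋigɛ]), so there is no rule changing /g/ to [ɣ] before the NEG suffix.
The underlying segment must be /ɣ/; voiced fricatives become stops word-finally, yielding [g] there.

/ruɣ/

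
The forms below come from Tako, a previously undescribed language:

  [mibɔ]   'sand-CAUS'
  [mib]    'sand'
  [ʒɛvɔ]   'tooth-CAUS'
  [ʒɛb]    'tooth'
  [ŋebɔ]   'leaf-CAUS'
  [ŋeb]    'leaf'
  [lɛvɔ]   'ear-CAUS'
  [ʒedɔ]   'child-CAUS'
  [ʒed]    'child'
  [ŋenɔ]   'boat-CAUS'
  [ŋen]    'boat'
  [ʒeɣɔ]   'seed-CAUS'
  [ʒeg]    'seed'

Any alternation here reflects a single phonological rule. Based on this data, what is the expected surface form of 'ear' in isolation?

[lɛb]

The root 'tooth' surfaces as [ʒɛvɔ] and [ʒɛb], with a stem-final [v] ~ [b] alternation.
Compare 'sand', with invariant [b] in [mibɔ] and [mib]: an analysis with underlying /b/ and a rule producing [v] before the CAUS suffix would wrongly predict alternation here too.
Therefore /v/ is basic and [b] is derived by word-final hardening (voiced fricatives become stops word-finally).
The one attested form of 'ear', [lɛvɔ], shows underlying /lɛv/. Applying the same rule word-finally gives [lɛb].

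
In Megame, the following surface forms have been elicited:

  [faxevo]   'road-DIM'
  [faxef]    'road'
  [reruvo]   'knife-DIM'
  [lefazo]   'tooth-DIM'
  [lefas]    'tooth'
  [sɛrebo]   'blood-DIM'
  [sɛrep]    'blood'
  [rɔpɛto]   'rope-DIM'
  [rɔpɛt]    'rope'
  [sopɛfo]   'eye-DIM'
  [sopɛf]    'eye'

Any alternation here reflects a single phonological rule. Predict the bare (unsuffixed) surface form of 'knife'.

'road' shows [v] ~ [f] at the end of the stem ([faxevo] vs [faxef]).
But 'eye' keeps [f] in both environments ([sopɛfo], [sopɛf]), so there is no rule changing /f/ to [v] before the DIM suffix.
Therefore /v/ is basic and [f] is derived by word-final obstruent devoicing (voiced obstruents become voiceless word-finally).
The one attested form of 'knife', [reruvo], shows underlying /reruv/. Applying the same rule word-finally gives [reruf].

[reruf]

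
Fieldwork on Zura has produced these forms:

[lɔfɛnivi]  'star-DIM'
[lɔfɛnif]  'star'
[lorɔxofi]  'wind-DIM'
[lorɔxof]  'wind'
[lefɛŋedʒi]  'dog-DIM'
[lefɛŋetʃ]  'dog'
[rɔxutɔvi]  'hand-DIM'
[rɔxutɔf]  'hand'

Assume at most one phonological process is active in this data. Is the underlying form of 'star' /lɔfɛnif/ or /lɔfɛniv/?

The root 'star' surfaces as [lɔfɛnivi] and [lɔfɛnif], with a stem-final [v] ~ [f] alternation.
The stem 'wind' ([lorɔxofi], [lorɔxof]) shows [f] unchanged in both environments, so [f] cannot be basic with [v] derived before the DIM suffix.
So /v/ is underlying, and a rule of word-final obstruent devoicing — voiced obstruents become voiceless word-finally — gives [f].

/lɔfɛniv/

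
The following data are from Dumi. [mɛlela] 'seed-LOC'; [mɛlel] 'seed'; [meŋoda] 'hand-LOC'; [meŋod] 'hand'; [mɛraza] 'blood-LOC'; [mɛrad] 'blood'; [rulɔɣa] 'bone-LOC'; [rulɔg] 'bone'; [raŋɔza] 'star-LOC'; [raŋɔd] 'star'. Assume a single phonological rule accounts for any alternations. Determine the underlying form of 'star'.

The stem for 'star' ends in [z] in [raŋɔza] but [d] in [raŋɔd].
But 'hand' keeps [d] in both environments ([meŋoda], [meŋod]), so there is no rule changing /d/ to [z] before the LOC suffix.
So /z/ is underlying, and a rule of word-final hardening — voiced fricatives become stops word-finally — gives [d].
The underlying form of 'star' is therefore /raŋɔz/.

/raŋɔz/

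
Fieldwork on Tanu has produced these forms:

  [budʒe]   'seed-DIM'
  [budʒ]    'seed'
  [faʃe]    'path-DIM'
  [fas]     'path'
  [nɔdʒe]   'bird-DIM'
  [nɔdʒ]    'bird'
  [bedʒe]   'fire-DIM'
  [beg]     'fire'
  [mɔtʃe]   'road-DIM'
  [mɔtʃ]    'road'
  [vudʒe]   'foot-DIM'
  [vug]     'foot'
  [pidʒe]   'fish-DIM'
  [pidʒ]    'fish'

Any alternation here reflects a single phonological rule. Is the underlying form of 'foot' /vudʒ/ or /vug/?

/vug/

The root 'foot' surfaces as [vudʒe] and [vug], with a stem-final [dʒ] ~ [g] alternation.
The stem 'bird' ([nɔdʒe], [nɔdʒ]) shows [dʒ] unchanged in both environments, so [dʒ] cannot be basic with [g] derived in isolation.
The alternation reflects palatalization before a front vowel: /g/ and /s/ become palato-alveolar [dʒ] and [ʃ] before a front vowel. /g/ is underlying.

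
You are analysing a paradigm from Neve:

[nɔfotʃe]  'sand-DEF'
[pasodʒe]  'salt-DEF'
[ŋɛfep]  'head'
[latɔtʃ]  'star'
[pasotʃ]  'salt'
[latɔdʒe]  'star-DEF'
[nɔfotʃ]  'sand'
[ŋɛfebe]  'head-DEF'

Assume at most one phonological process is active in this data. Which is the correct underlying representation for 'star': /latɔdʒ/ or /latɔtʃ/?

/latɔdʒ/

In [latɔdʒe] and [latɔtʃ] the final segment of 'star' alternates: [dʒ] ~ [tʃ].
If /tʃ/ were underlying and a rule turned it into [dʒ] before the DEF suffix, 'sand' would also alternate; but it has [tʃ] in both [nɔfotʃe] and [nɔfotʃ].
The alternation reflects word-final obstruent devoicing: voiced obstruents become voiceless word-finally. /dʒ/ is underlying.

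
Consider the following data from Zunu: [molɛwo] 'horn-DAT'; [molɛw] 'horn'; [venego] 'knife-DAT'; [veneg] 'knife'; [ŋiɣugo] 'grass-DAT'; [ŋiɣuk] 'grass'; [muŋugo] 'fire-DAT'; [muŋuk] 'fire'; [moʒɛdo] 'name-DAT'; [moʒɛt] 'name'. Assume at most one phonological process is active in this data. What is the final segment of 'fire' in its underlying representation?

'fire' shows [g] ~ [k] at the end of the stem ([muŋugo] vs [muŋuk]).
But 'knife' keeps [g] in both environments ([venego], [veneg]), so there is no rule changing /g/ to [k] in isolation.
The alternation reflects intervocalic voicing: voiceless stops become voiced between vowels. /k/ is underlying.

/k/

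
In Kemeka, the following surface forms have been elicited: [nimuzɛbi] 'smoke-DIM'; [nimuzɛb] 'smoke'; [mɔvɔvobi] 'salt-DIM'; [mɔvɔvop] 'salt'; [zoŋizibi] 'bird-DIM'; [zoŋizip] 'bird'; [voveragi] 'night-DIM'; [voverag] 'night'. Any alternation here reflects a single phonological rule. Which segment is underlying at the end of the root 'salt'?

The stem for 'salt' ends in [b] in [mɔvɔvobi] but [p] in [mɔvɔvop].
If /b/ were underlying and a rule turned it into [p] in isolation, 'smoke' would also alternate; but it has [b] in both [nimuzɛbi] and [nimuzɛb].
The underlying segment must be /p/; voiceless stops become voiced between vowels, yielding [b] there.

/p/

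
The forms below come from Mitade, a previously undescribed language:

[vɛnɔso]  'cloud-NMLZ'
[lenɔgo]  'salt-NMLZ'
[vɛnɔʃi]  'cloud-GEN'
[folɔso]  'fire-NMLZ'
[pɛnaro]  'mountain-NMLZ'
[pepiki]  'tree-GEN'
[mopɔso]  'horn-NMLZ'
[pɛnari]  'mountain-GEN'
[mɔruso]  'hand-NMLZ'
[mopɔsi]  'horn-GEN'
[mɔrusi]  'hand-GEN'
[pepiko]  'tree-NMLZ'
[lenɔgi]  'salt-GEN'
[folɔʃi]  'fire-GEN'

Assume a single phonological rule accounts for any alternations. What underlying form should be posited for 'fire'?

/folɔʃ/

The stem for 'fire' ends in [s] in [folɔso] but [ʃ] in [folɔʃi].
Compare 'horn', with invariant [s] in [mopɔso] and [mopɔsi]: an analysis with underlying /s/ and a rule producing [ʃ] before the GEN suffix would wrongly predict alternation here too.
Therefore /ʃ/ is basic and [s] is derived by depalatalization (palato-alveolar /ʃ/ becomes [s] when no front vowel follows).
So 'fire' = /folɔʃ/.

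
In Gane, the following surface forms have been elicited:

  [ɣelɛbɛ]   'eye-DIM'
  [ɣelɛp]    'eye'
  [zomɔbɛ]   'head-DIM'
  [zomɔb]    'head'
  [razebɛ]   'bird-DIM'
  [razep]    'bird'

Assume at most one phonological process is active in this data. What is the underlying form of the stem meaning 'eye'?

/ɣelɛp/

'eye' shows [b] ~ [p] at the end of the stem ([ɣelɛbɛ] vs [ɣelɛp]).
The stem 'head' ([zomɔbɛ], [zomɔb]) shows [b] unchanged in both environments, so [b] cannot be basic with [p] derived in isolation.
So /p/ is underlying, and a rule of intervocalic voicing — voiceless stops become voiced between vowels — gives [b].
The underlying form of 'eye' is therefore /ɣelɛp/.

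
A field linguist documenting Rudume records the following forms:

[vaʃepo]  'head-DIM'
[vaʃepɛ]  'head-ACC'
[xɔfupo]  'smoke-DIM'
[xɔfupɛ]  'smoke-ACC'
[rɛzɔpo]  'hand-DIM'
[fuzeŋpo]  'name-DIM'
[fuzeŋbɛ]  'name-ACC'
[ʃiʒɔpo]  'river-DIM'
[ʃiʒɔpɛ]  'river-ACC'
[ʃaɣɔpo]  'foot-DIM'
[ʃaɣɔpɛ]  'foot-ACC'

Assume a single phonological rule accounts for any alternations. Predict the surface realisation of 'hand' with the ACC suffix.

The ACC morpheme has two allomorphs, [-bɛ] and [-pɛ].
By contrast the DIM suffix keeps its initial [p] throughout — that segment must be underlying.
So the underlying form is /-bɛ/, and voiced stops become voiceless after a vowel.
After 'hand', which ends in a vowel, the suffix surfaces as [-pɛ], giving [rɛzɔpɛ].

[rɛzɔpɛ]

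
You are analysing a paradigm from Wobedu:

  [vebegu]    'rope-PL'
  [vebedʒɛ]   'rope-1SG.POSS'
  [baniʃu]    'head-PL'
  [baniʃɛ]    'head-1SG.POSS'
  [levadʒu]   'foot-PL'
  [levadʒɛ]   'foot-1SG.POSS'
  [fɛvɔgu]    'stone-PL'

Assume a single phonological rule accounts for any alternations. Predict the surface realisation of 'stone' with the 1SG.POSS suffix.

The stem for 'rope' ends in [g] in [vebegu] but [dʒ] in [vebedʒɛ].
If /dʒ/ were underlying and a rule turned it into [g] before the PL suffix, 'foot' would also alternate; but it has [dʒ] in both [levadʒu] and [levadʒɛ].
The underlying segment must be /g/; /g/ becomes palato-alveolar [dʒ] before a front vowel, yielding [dʒ] there.
The one attested form of 'stone', [fɛvɔgu], shows underlying /fɛvɔg/. Applying the same rule before a front vowel gives [fɛvɔdʒɛ].

[fɛvɔdʒɛ]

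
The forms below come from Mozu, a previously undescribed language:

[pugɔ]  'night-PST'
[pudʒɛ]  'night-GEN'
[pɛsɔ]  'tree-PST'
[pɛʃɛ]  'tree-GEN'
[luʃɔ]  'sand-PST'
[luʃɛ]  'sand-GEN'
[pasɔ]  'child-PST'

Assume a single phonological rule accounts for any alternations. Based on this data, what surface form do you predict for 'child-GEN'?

[paʃɛ]

'tree' shows [s] ~ [ʃ] at the end of the stem ([pɛsɔ] vs [pɛʃɛ]).
The stem 'sand' ([luʃɔ], [luʃɛ]) shows [ʃ] unchanged in both environments, so [ʃ] cannot be basic with [s] derived before the PST suffix.
Therefore /s/ is basic and [ʃ] is derived by palatalization before a front vowel (/g/ and /s/ become palato-alveolar [dʒ] and [ʃ] before a front vowel).
From [pasɔ] the stem 'child' is /pas/; before a front vowel this yields [paʃɛ].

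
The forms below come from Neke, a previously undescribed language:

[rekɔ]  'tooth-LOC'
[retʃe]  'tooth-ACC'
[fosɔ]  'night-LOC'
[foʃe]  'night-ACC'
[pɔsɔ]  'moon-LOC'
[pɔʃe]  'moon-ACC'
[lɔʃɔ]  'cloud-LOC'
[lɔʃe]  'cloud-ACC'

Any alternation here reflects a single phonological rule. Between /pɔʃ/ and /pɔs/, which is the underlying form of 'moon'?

/pɔs/

'moon' shows [s] ~ [ʃ] at the end of the stem ([pɔsɔ] vs [pɔʃe]).
The stem 'cloud' ([lɔʃɔ], [lɔʃe]) shows [ʃ] unchanged in both environments, so [ʃ] cannot be basic with [s] derived before the LOC suffix.
The alternation reflects palatalization before a front vowel: /k/ and /s/ become palato-alveolar [tʃ] and [ʃ] before a front vowel. /s/ is underlying.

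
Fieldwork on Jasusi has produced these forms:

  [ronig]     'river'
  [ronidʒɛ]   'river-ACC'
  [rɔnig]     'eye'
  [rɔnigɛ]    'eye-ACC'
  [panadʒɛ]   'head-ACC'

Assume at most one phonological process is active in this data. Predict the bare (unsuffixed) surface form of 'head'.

'river' shows [g] ~ [dʒ] at the end of the stem ([ronig] vs [ronidʒɛ]).
Compare 'eye', with invariant [g] in [rɔnig] and [rɔnigɛ]: an analysis with underlying /g/ and a rule producing [dʒ] before the ACC suffix would wrongly predict alternation here too.
So /dʒ/ is underlying, and a rule of depalatalization — palato-alveolar /dʒ/ becomes [g] when no front vowel follows — gives [g].
From [panadʒɛ] the stem 'head' is /panadʒ/; when no front vowel follows this yields [panag].

[panag]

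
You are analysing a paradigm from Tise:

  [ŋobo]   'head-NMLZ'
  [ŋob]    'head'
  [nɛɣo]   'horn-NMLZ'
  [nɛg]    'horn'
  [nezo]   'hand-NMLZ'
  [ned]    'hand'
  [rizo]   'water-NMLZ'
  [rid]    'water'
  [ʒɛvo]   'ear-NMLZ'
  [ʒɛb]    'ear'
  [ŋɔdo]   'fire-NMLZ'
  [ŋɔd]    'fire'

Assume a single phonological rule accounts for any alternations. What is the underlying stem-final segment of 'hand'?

/z/

In [nezo] and [ned] the final segment of 'hand' alternates: [z] ~ [d].
Compare 'fire', with invariant [d] in [ŋɔdo] and [ŋɔd]: an analysis with underlying /d/ and a rule producing [z] before the NMLZ suffix would wrongly predict alternation here too.
The alternation reflects word-final hardening: voiced fricatives become stops word-finally. /z/ is underlying.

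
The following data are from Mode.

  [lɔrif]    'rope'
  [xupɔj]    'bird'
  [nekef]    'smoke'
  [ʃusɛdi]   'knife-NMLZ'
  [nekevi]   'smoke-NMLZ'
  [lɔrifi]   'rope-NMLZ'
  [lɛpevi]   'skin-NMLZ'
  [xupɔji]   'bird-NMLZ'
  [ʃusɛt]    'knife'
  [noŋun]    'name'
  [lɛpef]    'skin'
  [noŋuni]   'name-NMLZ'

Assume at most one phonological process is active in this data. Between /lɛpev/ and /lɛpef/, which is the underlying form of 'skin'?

The stem for 'skin' ends in [f] in [lɛpef] but [v] in [lɛpevi].
Compare 'rope', with invariant [f] in [lɔrif] and [lɔrifi]: an analysis with underlying /f/ and a rule producing [v] before the NMLZ suffix would wrongly predict alternation here too.
Therefore /v/ is basic and [f] is derived by word-final obstruent devoicing (voiced obstruents become voiceless word-finally).

/lɛpev/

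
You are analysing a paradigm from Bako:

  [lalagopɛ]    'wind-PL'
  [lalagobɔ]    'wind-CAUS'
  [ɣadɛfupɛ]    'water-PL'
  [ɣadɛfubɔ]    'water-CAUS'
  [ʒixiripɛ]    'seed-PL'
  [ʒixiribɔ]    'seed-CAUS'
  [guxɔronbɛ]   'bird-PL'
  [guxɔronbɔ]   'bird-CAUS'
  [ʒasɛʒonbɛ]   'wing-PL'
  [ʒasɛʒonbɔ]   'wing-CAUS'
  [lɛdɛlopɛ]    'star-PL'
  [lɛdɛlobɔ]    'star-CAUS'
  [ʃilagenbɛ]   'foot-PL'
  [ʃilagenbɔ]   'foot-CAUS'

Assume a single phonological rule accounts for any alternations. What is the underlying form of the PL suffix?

The PL morpheme has two allomorphs, [-bɛ] and [-pɛ].
By contrast the CAUS suffix keeps its initial [b] throughout — that segment must be underlying.
So the underlying form is /-pɛ/, and voiceless stops become voiced after a nasal.

/-pɛ/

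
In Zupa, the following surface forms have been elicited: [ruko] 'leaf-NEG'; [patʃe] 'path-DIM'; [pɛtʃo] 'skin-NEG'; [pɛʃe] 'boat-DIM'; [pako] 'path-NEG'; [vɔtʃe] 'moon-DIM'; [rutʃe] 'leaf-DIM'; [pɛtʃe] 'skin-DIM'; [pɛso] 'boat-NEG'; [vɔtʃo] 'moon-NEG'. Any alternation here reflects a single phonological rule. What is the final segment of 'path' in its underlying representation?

The stem for 'path' ends in [tʃ] in [patʃe] but [k] in [pako].
The stem 'moon' ([vɔtʃe], [vɔtʃo]) shows [tʃ] unchanged in both environments, so [tʃ] cannot be basic with [k] derived before the NEG suffix.
Therefore /k/ is basic and [tʃ] is derived by palatalization before a front vowel (/k/ and /s/ become palato-alveolar [tʃ] and [ʃ] before a front vowel).

/k/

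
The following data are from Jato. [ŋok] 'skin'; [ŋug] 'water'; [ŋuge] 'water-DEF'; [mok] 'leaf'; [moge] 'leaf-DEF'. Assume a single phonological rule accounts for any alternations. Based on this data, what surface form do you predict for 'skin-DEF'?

In [mok] and [moge] the final segment of 'leaf' alternates: [k] ~ [g].
If /g/ were underlying and a rule turned it into [k] in isolation, 'water' would also alternate; but it has [g] in both [ŋug] and [ŋuge].
So /k/ is underlying, and a rule of intervocalic voicing — voiceless stops become voiced between vowels — gives [g].
The one attested form of 'skin', [ŋok], shows underlying /ŋok/. Applying the same rule between vowels gives [ŋoge].

[ŋoge]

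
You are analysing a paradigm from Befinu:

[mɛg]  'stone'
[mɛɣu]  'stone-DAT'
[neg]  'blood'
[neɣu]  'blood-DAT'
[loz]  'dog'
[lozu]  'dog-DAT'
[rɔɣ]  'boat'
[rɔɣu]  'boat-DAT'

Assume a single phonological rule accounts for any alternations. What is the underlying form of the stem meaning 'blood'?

/neg/

The stem for 'blood' ends in [g] in [neg] but [ɣ] in [neɣu].
But 'boat' keeps [ɣ] in both environments ([rɔɣ], [rɔɣu]), so there is no rule changing /ɣ/ to [g] in isolation.
The alternation reflects intervocalic spirantization: voiced stops become fricatives between vowels. /g/ is underlying.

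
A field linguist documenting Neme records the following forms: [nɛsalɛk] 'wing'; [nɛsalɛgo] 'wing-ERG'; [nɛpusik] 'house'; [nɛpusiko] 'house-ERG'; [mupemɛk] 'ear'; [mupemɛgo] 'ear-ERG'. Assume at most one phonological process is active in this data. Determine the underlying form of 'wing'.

The root 'wing' surfaces as [nɛsalɛk] and [nɛsalɛgo], with a stem-final [k] ~ [g] alternation.
The stem 'house' ([nɛpusik], [nɛpusiko]) shows [k] unchanged in both environments, so [k] cannot be basic with [g] derived before the ERG suffix.
Therefore /g/ is basic and [k] is derived by word-final obstruent devoicing (voiced obstruents become voiceless word-finally).
The underlying form of 'wing' is therefore /nɛsalɛg/.

/nɛsalɛg/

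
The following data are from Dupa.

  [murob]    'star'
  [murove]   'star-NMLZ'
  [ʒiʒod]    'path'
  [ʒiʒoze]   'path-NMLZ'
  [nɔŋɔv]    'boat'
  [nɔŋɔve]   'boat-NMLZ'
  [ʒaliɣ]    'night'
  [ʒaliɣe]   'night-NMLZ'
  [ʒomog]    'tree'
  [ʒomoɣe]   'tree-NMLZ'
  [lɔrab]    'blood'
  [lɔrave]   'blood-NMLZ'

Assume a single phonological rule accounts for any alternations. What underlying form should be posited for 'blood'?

The stem for 'blood' ends in [b] in [lɔrab] but [v] in [lɔrave].
Compare 'boat', with invariant [v] in [nɔŋɔv] and [nɔŋɔve]: an analysis with underlying /v/ and a rule producing [b] in isolation would wrongly predict alternation here too.
Therefore /b/ is basic and [v] is derived by intervocalic spirantization (voiced stops become fricatives between vowels).

/lɔrab/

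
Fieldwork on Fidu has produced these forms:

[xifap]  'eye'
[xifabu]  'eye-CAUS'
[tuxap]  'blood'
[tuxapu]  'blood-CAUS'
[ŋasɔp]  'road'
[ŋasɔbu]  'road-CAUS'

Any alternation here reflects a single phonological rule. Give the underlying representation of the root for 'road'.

/ŋasɔb/

The root 'road' surfaces as [ŋasɔp] and [ŋasɔbu], with a stem-final [p] ~ [b] alternation.
The stem 'blood' ([tuxap], [tuxapu]) shows [p] unchanged in both environments, so [p] cannot be basic with [b] derived before the CAUS suffix.
The alternation reflects word-final obstruent devoicing: voiced obstruents become voiceless word-finally. /b/ is underlying.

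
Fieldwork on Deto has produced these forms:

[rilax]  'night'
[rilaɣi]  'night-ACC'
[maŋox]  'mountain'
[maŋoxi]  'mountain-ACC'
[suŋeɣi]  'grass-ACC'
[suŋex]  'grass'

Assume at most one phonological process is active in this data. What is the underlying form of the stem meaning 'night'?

/rilaɣ/

'night' shows [x] ~ [ɣ] at the end of the stem ([rilax] vs [rilaɣi]).
If /x/ were underlying and a rule turned it into [ɣ] before the ACC suffix, 'mountain' would also alternate; but it has [x] in both [maŋox] and [maŋoxi].
The alternation reflects word-final obstruent devoicing: voiced obstruents become voiceless word-finally. /ɣ/ is underlying.
The underlying form of 'night' is therefore /rilaɣ/.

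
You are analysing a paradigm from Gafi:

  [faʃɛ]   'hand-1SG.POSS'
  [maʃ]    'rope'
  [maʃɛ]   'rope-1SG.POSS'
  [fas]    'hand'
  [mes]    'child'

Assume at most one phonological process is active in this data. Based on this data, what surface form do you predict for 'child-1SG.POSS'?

[meʃɛ]

In [faʃɛ] and [fas] the final segment of 'hand' alternates: [ʃ] ~ [s].
Compare 'rope', with invariant [ʃ] in [maʃɛ] and [maʃ]: an analysis with underlying /ʃ/ and a rule producing [s] in isolation would wrongly predict alternation here too.
The alternation reflects palatalization before a front vowel: /s/ becomes palato-alveolar [ʃ] before a front vowel. /s/ is underlying.
The one attested form of 'child', [mes], shows underlying /mes/. Applying the same rule before a front vowel gives [meʃɛ].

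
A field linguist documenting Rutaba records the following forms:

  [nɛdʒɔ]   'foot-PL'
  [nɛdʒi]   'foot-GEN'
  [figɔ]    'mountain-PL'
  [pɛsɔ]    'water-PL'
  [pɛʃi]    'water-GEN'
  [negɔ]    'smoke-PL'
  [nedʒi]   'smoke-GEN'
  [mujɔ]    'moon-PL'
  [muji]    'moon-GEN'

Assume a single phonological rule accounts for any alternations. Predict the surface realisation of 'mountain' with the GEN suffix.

[fidʒi]

In [negɔ] and [nedʒi] the final segment of 'smoke' alternates: [g] ~ [dʒ].
The stem 'foot' ([nɛdʒɔ], [nɛdʒi]) shows [dʒ] unchanged in both environments, so [dʒ] cannot be basic with [g] derived before the PL suffix.
Therefore /g/ is basic and [dʒ] is derived by palatalization before a front vowel (/g/ and /s/ become palato-alveolar [dʒ] and [ʃ] before a front vowel).
The one attested form of 'mountain', [figɔ], shows underlying /fig/. Applying the same rule before a front vowel gives [fidʒi].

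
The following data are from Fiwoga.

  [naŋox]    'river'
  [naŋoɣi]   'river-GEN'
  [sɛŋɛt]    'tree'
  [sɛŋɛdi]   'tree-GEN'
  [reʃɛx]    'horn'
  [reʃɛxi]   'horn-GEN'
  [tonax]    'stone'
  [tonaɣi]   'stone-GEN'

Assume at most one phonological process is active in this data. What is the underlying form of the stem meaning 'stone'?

In [tonax] and [tonaɣi] the final segment of 'stone' alternates: [x] ~ [ɣ].
But 'horn' keeps [x] in both environments ([reʃɛx], [reʃɛxi]), so there is no rule changing /x/ to [ɣ] before the GEN suffix.
The underlying segment must be /ɣ/; voiced obstruents become voiceless word-finally, yielding [x] there.

/tonaɣ/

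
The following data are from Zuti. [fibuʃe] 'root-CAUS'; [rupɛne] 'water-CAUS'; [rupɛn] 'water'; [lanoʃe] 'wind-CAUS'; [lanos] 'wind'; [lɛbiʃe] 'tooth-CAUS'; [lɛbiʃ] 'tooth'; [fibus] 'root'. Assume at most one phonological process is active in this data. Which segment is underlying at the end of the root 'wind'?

/s/

'wind' shows [s] ~ [ʃ] at the end of the stem ([lanos] vs [lanoʃe]).
Compare 'tooth', with invariant [ʃ] in [lɛbiʃ] and [lɛbiʃe]: an analysis with underlying /ʃ/ and a rule producing [s] in isolation would wrongly predict alternation here too.
The underlying segment must be /s/; /s/ becomes palato-alveolar [ʃ] before a front vowel, yielding [ʃ] there.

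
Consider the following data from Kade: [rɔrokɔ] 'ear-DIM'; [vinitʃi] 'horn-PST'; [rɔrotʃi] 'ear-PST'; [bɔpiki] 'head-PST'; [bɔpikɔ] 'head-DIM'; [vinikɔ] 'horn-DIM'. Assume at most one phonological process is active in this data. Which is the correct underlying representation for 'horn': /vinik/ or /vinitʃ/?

'horn' shows [k] ~ [tʃ] at the end of the stem ([vinikɔ] vs [vinitʃi]).
Compare 'head', with invariant [k] in [bɔpikɔ] and [bɔpiki]: an analysis with underlying /k/ and a rule producing [tʃ] before the PST suffix would wrongly predict alternation here too.
So /tʃ/ is underlying, and a rule of depalatalization — palato-alveolar /tʃ/ becomes [k] when no front vowel follows — gives [k].

/vinitʃ/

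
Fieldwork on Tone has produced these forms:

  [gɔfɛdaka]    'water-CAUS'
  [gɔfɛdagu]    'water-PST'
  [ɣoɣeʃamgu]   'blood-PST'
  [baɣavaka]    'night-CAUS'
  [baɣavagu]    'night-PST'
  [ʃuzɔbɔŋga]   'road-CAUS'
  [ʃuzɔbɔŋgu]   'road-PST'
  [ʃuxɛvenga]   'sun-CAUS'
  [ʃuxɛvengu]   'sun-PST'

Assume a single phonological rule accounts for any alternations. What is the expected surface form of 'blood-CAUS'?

[ɣoɣeʃamga]

The CAUS suffix surfaces as [-ga] and [-ka], depending on the final segment of the stem.
By contrast the PST suffix keeps its initial [g] throughout — that segment must be underlying.
So the underlying form is /-ka/, and voiceless stops become voiced after a nasal.
After 'blood', which ends in a nasal, the suffix surfaces as [-ga], giving [ɣoɣeʃamga].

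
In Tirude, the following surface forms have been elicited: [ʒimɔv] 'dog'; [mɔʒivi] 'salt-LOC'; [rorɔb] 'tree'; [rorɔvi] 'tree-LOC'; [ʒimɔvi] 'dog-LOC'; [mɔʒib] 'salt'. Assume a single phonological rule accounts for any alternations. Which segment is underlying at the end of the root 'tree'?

'tree' shows [v] ~ [b] at the end of the stem ([rorɔvi] vs [rorɔb]).
But 'dog' keeps [v] in both environments ([ʒimɔvi], [ʒimɔv]), so there is no rule changing /v/ to [b] in isolation.
Therefore /b/ is basic and [v] is derived by intervocalic spirantization (voiced stops become fricatives between vowels).

/b/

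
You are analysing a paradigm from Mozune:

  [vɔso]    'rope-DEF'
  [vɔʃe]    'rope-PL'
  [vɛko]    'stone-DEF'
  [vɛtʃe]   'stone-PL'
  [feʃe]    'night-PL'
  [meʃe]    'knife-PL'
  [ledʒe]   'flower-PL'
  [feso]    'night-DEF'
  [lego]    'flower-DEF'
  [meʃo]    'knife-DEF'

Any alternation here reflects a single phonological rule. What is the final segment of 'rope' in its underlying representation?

'rope' shows [s] ~ [ʃ] at the end of the stem ([vɔso] vs [vɔʃe]).
The stem 'knife' ([meʃo], [meʃe]) shows [ʃ] unchanged in both environments, so [ʃ] cannot be basic with [s] derived before the DEF suffix.
Therefore /s/ is basic and [ʃ] is derived by palatalization before a front vowel (/k/, /g/ and /s/ become palato-alveolar [tʃ], [dʒ] and [ʃ] before a front vowel).

/s/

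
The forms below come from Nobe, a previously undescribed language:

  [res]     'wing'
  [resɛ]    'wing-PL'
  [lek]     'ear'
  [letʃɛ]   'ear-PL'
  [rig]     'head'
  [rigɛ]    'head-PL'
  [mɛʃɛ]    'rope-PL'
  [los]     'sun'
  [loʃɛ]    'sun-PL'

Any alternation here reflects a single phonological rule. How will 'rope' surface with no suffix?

[mɛs]

The root 'sun' surfaces as [los] and [loʃɛ], with a stem-final [s] ~ [ʃ] alternation.
Compare 'wing', with invariant [s] in [res] and [resɛ]: an analysis with underlying /s/ and a rule producing [ʃ] before the PL suffix would wrongly predict alternation here too.
Therefore /ʃ/ is basic and [s] is derived by depalatalization (palato-alveolar /tʃ/ and /ʃ/ become [k] and [s] when no front vowel follows).
The one attested form of 'rope', [mɛʃɛ], shows underlying /mɛʃ/. Applying the same rule when no front vowel follows gives [mɛs].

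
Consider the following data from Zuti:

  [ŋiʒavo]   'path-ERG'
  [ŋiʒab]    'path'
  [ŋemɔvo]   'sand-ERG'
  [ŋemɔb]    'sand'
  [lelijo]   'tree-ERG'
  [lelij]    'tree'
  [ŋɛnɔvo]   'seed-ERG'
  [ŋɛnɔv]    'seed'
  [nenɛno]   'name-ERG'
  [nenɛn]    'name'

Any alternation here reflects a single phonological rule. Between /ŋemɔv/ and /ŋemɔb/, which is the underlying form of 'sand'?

The root 'sand' surfaces as [ŋemɔvo] and [ŋemɔb], with a stem-final [v] ~ [b] alternation.
Compare 'seed', with invariant [v] in [ŋɛnɔvo] and [ŋɛnɔv]: an analysis with underlying /v/ and a rule producing [b] in isolation would wrongly predict alternation here too.
So /b/ is underlying, and a rule of intervocalic spirantization — voiced stops become fricatives between vowels — gives [v].

/ŋemɔb/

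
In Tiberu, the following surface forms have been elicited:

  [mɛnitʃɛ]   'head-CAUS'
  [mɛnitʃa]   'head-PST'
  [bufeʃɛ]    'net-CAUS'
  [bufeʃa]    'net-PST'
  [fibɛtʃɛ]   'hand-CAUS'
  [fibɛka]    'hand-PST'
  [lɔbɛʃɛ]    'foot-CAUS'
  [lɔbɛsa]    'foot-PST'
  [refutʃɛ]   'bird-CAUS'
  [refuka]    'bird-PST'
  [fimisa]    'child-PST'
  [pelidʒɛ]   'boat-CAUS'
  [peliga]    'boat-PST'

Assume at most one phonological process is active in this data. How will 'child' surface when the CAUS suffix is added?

[fimiʃɛ]

'foot' shows [ʃ] ~ [s] at the end of the stem ([lɔbɛʃɛ] vs [lɔbɛsa]).
The stem 'net' ([bufeʃɛ], [bufeʃa]) shows [ʃ] unchanged in both environments, so [ʃ] cannot be basic with [s] derived before the PST suffix.
The alternation reflects palatalization before a front vowel: /k/, /g/ and /s/ become palato-alveolar [tʃ], [dʒ] and [ʃ] before a front vowel. /s/ is underlying.
The one attested form of 'child', [fimisa], shows underlying /fimis/. Applying the same rule before a front vowel gives [fimiʃɛ].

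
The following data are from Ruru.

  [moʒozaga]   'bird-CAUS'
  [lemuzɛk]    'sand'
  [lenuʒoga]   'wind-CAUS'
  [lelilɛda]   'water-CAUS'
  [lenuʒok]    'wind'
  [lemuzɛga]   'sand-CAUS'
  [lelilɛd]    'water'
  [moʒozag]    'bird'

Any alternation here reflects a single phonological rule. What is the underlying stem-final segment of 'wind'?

The stem for 'wind' ends in [g] in [lenuʒoga] but [k] in [lenuʒok].
The stem 'bird' ([moʒozaga], [moʒozag]) shows [g] unchanged in both environments, so [g] cannot be basic with [k] derived in isolation.
Therefore /k/ is basic and [g] is derived by intervocalic voicing (voiceless stops become voiced between vowels).

/k/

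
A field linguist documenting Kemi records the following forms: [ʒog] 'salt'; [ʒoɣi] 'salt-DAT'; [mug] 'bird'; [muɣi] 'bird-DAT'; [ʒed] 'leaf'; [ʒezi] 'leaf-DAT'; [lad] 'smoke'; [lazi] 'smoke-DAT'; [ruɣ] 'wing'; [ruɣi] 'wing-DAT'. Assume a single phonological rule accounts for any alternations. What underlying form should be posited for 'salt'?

/ʒog/

The root 'salt' surfaces as [ʒog] and [ʒoɣi], with a stem-final [g] ~ [ɣ] alternation.
The stem 'wing' ([ruɣ], [ruɣi]) shows [ɣ] unchanged in both environments, so [ɣ] cannot be basic with [g] derived in isolation.
Therefore /g/ is basic and [ɣ] is derived by intervocalic spirantization (voiced stops become fricatives between vowels).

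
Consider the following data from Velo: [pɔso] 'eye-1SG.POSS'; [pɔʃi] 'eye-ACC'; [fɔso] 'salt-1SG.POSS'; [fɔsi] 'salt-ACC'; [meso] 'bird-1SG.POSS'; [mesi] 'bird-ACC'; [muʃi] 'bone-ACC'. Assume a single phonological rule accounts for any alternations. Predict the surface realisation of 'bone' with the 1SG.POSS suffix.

In [pɔso] and [pɔʃi] the final segment of 'eye' alternates: [s] ~ [ʃ].
If /s/ were underlying and a rule turned it into [ʃ] before the ACC suffix, 'salt' would also alternate; but it has [s] in both [fɔso] and [fɔsi].
Therefore /ʃ/ is basic and [s] is derived by depalatalization (palato-alveolar /ʃ/ becomes [s] when no front vowel follows).
From [muʃi] the stem 'bone' is /muʃ/; when no front vowel follows this yields [muso].

[muso]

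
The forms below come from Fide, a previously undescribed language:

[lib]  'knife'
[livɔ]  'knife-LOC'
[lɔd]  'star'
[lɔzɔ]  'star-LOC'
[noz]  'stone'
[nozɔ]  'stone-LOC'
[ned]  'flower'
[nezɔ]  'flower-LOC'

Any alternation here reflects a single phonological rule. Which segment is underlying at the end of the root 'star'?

/d/

The root 'star' surfaces as [lɔd] and [lɔzɔ], with a stem-final [d] ~ [z] alternation.
If /z/ were underlying and a rule turned it into [d] in isolation, 'stone' would also alternate; but it has [z] in both [noz] and [nozɔ].
The alternation reflects intervocalic spirantization: voiced stops become fricatives between vowels. /d/ is underlying.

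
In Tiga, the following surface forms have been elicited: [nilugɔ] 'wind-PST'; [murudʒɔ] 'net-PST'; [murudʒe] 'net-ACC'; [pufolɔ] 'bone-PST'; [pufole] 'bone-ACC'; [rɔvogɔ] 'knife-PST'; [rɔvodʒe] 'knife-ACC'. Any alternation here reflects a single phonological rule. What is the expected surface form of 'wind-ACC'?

'knife' shows [g] ~ [dʒ] at the end of the stem ([rɔvogɔ] vs [rɔvodʒe]).
But 'net' keeps [dʒ] in both environments ([murudʒɔ], [murudʒe]), so there is no rule changing /dʒ/ to [g] before the PST suffix.
Therefore /g/ is basic and [dʒ] is derived by palatalization before a front vowel (/g/ becomes palato-alveolar [dʒ] before a front vowel).
The one attested form of 'wind', [nilugɔ], shows underlying /nilug/. Applying the same rule before a front vowel gives [niludʒe].

[niludʒe]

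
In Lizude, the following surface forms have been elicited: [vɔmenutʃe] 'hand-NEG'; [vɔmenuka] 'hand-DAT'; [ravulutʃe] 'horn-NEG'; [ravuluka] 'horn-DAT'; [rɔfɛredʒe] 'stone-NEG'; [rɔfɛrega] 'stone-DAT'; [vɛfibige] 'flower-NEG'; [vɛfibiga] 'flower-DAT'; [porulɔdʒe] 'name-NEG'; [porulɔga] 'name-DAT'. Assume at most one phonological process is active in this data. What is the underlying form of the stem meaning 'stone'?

/rɔfɛredʒ/

In [rɔfɛredʒe] and [rɔfɛrega] the final segment of 'stone' alternates: [dʒ] ~ [g].
If /g/ were underlying and a rule turned it into [dʒ] before the NEG suffix, 'flower' would also alternate; but it has [g] in both [vɛfibige] and [vɛfibiga].
So /dʒ/ is underlying, and a rule of depalatalization — palato-alveolar /tʃ/ and /dʒ/ become [k] and [g] when no front vowel follows — gives [g].
The underlying form of 'stone' is therefore /rɔfɛredʒ/.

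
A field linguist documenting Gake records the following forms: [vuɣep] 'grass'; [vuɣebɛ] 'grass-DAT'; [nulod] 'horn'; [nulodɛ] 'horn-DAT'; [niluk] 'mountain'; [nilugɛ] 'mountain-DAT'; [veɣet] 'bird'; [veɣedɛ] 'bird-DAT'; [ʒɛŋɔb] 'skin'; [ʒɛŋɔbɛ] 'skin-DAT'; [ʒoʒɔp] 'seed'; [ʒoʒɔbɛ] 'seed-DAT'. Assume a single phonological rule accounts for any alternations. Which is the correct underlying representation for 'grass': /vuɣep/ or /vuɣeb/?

In [vuɣep] and [vuɣebɛ] the final segment of 'grass' alternates: [p] ~ [b].
But 'skin' keeps [b] in both environments ([ʒɛŋɔb], [ʒɛŋɔbɛ]), so there is no rule changing /b/ to [p] in isolation.
So /p/ is underlying, and a rule of intervocalic voicing — voiceless stops become voiced between vowels — gives [b].

/vuɣep/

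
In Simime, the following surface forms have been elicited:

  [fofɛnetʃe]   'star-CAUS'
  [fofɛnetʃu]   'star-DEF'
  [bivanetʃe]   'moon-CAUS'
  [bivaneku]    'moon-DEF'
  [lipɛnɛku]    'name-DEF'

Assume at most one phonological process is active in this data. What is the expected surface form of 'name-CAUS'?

[lipɛnɛtʃe]

The stem for 'moon' ends in [tʃ] in [bivanetʃe] but [k] in [bivaneku].
The stem 'star' ([fofɛnetʃe], [fofɛnetʃu]) shows [tʃ] unchanged in both environments, so [tʃ] cannot be basic with [k] derived before the DEF suffix.
So /k/ is underlying, and a rule of palatalization before a front vowel — /k/ becomes palato-alveolar [tʃ] before a front vowel — gives [tʃ].
From [lipɛnɛku] the stem 'name' is /lipɛnɛk/; before a front vowel this yields [lipɛnɛtʃe].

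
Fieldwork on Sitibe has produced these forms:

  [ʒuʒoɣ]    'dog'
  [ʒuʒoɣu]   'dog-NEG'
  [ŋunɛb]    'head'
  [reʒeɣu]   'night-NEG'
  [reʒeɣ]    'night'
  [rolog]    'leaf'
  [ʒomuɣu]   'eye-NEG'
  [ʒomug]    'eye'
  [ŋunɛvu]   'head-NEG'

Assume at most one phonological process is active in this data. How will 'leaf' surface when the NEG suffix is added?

[roloɣu]

The stem for 'eye' ends in [ɣ] in [ʒomuɣu] but [g] in [ʒomug].
Compare 'night', with invariant [ɣ] in [reʒeɣu] and [reʒeɣ]: an analysis with underlying /ɣ/ and a rule producing [g] in isolation would wrongly predict alternation here too.
Therefore /g/ is basic and [ɣ] is derived by intervocalic spirantization (voiced stops become fricatives between vowels).
The one attested form of 'leaf', [rolog], shows underlying /rolog/. Applying the same rule between vowels gives [roloɣu].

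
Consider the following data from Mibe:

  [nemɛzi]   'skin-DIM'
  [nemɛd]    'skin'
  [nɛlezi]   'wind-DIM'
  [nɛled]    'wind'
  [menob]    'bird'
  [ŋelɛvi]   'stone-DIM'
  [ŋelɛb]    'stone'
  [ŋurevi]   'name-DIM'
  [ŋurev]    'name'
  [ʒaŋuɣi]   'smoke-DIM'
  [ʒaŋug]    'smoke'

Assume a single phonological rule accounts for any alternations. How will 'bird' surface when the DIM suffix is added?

The root 'stone' surfaces as [ŋelɛvi] and [ŋelɛb], with a stem-final [v] ~ [b] alternation.
Compare 'name', with invariant [v] in [ŋurevi] and [ŋurev]: an analysis with underlying /v/ and a rule producing [b] in isolation would wrongly predict alternation here too.
The alternation reflects intervocalic spirantization: voiced stops become fricatives between vowels. /b/ is underlying.
The one attested form of 'bird', [menob], shows underlying /menob/. Applying the same rule between vowels gives [menovi].

[menovi]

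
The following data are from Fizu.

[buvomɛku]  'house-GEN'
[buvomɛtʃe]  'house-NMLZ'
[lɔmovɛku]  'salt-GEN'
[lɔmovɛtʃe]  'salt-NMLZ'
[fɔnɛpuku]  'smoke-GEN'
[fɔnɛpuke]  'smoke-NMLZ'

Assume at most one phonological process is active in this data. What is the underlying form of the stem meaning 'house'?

/buvomɛtʃ/

The stem for 'house' ends in [k] in [buvomɛku] but [tʃ] in [buvomɛtʃe].
Compare 'smoke', with invariant [k] in [fɔnɛpuku] and [fɔnɛpuke]: an analysis with underlying /k/ and a rule producing [tʃ] before the NMLZ suffix would wrongly predict alternation here too.
So /tʃ/ is underlying, and a rule of depalatalization — palato-alveolar /tʃ/ becomes [k] when no front vowel follows — gives [k].
Hence 'house' is /buvomɛtʃ/ underlyingly.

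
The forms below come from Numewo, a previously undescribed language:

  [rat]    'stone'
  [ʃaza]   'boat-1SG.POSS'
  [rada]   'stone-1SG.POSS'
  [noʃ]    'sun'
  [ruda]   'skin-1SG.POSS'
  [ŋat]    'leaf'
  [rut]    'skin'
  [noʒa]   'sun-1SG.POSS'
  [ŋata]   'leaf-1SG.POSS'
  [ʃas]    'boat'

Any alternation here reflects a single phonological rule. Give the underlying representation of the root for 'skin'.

/rud/

The stem for 'skin' ends in [t] in [rut] but [d] in [ruda].
Compare 'leaf', with invariant [t] in [ŋat] and [ŋata]: an analysis with underlying /t/ and a rule producing [d] before the 1SG.POSS suffix would wrongly predict alternation here too.
So /d/ is underlying, and a rule of word-final obstruent devoicing — voiced obstruents become voiceless word-finally — gives [t].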